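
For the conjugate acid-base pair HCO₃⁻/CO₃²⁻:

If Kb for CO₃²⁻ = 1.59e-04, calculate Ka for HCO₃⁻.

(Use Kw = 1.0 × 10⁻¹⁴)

For a conjugate pair Ka × Kb = Kw, so Ka = Kw/Kb = 1.0 × 10⁻¹⁴ / 1.59e-04 = 6.29e-11.

K_a = 6.29e-11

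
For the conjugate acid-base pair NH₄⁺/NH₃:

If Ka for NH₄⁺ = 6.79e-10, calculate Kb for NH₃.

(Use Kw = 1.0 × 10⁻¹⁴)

For a conjugate pair Ka × Kb = Kw, so Kb = Kw/Ka = 1.0 × 10⁻¹⁴ / 6.79e-10 = 1.47e-05.

K_b = 1.47e-05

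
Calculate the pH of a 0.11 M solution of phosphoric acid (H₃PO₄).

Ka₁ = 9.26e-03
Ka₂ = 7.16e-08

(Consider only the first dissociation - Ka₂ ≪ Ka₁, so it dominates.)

First dissociation dominates. From Ka₁ = [H⁺][HA⁻]/[H₂A], x² + Ka₁·x − Ka₁·C = 0 with C = 0.11 M and Ka₁ = 9.26e-03. Solving: [H⁺] = (−Ka₁ + √(Ka₁² + 4·Ka₁·C)) / 2 = 2.7620e-02 M. pH = -log(2.7620e-02) = 1.56.

pH = 1.56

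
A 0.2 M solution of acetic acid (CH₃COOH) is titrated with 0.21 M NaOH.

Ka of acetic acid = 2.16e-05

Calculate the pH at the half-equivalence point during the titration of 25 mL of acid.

At half-equivalence [HA] = [A⁻], so Henderson-Hasselbalch gives pH = pKa = -log(2.16e-05) = 4.67.

pH = pKa = 4.67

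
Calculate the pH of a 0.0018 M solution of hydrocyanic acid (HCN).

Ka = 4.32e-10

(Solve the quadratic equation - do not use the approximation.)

x² + Ka×x - Ka×C = 0. Using quadratic formula: [H⁺] = 8.8160e-07

pH = 6.05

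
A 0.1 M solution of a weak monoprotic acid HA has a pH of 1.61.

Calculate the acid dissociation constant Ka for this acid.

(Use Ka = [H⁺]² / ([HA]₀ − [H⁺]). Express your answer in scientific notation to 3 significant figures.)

[H⁺] = 10^(−pH) = 10^(−1.61) = 2.455e-02 M. For HA ⇌ H⁺ + A⁻, Ka = [H⁺][A⁻]/[HA] = [H⁺]² / ([HA]₀ − [H⁺]) = (2.455e-02)² / (0.1 − 2.455e-02) = 7.99e-03.

K_a = 7.99e-03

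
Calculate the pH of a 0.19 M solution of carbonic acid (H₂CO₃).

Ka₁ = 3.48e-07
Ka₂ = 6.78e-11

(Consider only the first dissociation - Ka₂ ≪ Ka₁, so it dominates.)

First dissociation dominates. From Ka₁ = [H⁺][HA⁻]/[H₂A], x² + Ka₁·x − Ka₁·C = 0 with C = 0.19 M and Ka₁ = 3.48e-07. Solving: [H⁺] = (−Ka₁ + √(Ka₁² + 4·Ka₁·C)) / 2 = 2.5696e-04 M. pH = -log(2.5696e-04) = 3.59.

pH = 3.59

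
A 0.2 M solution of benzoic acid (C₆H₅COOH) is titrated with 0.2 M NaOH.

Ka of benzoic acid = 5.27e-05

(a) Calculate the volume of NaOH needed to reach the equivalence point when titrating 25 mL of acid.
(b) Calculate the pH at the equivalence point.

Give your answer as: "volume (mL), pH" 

moles acid = 0.2 × 25/1000 = 0.005 mol; V_base = moles/0.2 × 1000 = 25.0 mL. At equivalence only the conjugate base is present: [A⁻] = 0.005/0.050 = 1.0000e-01 M. Kb = Kw/Ka = 1.90e-10; [OH⁻] = √(Kb × [A⁻]) = 4.3561e-06; pOH = 5.36; pH = 14 - pOH = 8.64.

V = 25.0 mL, pH = 8.64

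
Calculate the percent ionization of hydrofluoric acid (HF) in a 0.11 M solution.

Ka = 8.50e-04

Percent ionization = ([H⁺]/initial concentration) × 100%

Using Ka equilibrium: x² + Ka×x - Ka×C = 0. Solving: [H⁺] = 9.2539e-03. Percent = (9.2539e-03/0.11) × 100

Percent ionization = 8.41%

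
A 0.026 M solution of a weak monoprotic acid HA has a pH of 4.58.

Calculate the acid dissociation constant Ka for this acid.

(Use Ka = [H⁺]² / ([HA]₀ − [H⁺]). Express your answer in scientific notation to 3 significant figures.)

[H⁺] = 10^(−pH) = 10^(−4.58) = 2.630e-05 M. For HA ⇌ H⁺ + A⁻, Ka = [H⁺][A⁻]/[HA] = [H⁺]² / ([HA]₀ − [H⁺]) = (2.630e-05)² / (0.026 − 2.630e-05) = 2.66e-08.

K_a = 2.66e-08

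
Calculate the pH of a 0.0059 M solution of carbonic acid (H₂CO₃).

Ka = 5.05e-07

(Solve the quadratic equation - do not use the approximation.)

x² + Ka×x - Ka×C = 0. Using quadratic formula: [H⁺] = 5.4333e-05

pH = 4.26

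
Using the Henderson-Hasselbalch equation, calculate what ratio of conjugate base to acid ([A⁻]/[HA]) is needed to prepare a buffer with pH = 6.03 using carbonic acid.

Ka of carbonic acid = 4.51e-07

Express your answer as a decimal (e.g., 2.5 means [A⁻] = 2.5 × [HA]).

pKa = -log(4.51e-07) = 6.3458. pH = pKa + log([A⁻]/[HA]), so log([A⁻]/[HA]) = pH − pKa = 6.03 − 6.3458 = -0.3158. [A⁻]/[HA] = 10^(-0.3158) = 0.483

[A⁻]/[HA] = 0.483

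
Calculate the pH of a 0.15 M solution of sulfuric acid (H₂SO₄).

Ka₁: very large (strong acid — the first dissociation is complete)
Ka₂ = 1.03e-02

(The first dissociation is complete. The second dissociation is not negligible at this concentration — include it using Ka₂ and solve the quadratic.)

First dissociation is complete: [H⁺]₀ = [HSO₄⁻]₀ = C = 0.15 M. Second dissociation HSO₄⁻ ⇌ H⁺ + SO₄²⁻: let x = [SO₄²⁻]. Ka₂ = (C + x)·x / (C − x) = 1.03e-02 → x² + (C + Ka₂)·x − Ka₂·C = 0 → x² + 0.16030·x − 1.545e-03 = 0. x = (−0.16030 + √(0.16030² + 4 × 1.545e-03)) / 2 = 9.1194e-03 M. [H⁺] = C + x = 0.15 + 9.1194e-03 = 1.5912e-01 M. pH = -log(1.5912e-01) = 0.80.

pH = 0.80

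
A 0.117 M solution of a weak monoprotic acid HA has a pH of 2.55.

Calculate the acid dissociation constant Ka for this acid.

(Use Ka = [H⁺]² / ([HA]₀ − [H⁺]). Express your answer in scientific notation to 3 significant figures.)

[H⁺] = 10^(−pH) = 10^(−2.55) = 2.818e-03 M. For HA ⇌ H⁺ + A⁻, Ka = [H⁺][A⁻]/[HA] = [H⁺]² / ([HA]₀ − [H⁺]) = (2.818e-03)² / (0.117 − 2.818e-03) = 6.96e-05.

K_a = 6.96e-05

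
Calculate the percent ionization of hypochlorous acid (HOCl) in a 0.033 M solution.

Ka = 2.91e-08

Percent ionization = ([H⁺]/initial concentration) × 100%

Using Ka equilibrium: x² + Ka×x - Ka×C = 0. Solving: [H⁺] = 3.0974e-05. Percent = (3.0974e-05/0.033) × 100

Percent ionization = 0.0939%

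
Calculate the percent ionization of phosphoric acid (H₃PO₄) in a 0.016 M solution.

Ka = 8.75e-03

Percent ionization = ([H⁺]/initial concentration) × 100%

Using Ka equilibrium: x² + Ka×x - Ka×C = 0. Solving: [H⁺] = 8.2401e-03. Percent = (8.2401e-03/0.016) × 100

Percent ionization = 51.5%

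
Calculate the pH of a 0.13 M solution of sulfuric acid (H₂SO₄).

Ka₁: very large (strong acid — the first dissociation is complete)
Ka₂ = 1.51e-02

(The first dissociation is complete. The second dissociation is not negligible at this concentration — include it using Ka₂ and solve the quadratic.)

First dissociation is complete: [H⁺]₀ = [HSO₄⁻]₀ = C = 0.13 M. Second dissociation HSO₄⁻ ⇌ H⁺ + SO₄²⁻: let x = [SO₄²⁻]. Ka₂ = (C + x)·x / (C − x) = 1.51e-02 → x² + (C + Ka₂)·x − Ka₂·C = 0 → x² + 0.14510·x − 1.963e-03 = 0. x = (−0.14510 + √(0.14510² + 4 × 1.963e-03)) / 2 = 1.2459e-02 M. [H⁺] = C + x = 0.13 + 1.2459e-02 = 1.4246e-01 M. pH = -log(1.4246e-01) = 0.85.

pH = 0.85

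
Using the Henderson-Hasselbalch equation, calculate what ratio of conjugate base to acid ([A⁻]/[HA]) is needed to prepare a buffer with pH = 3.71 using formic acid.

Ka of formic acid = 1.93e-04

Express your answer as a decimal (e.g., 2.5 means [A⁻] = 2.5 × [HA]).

pKa = -log(1.93e-04) = 3.7144. pH = pKa + log([A⁻]/[HA]), so log([A⁻]/[HA]) = pH − pKa = 3.71 − 3.7144 = -0.0044. [A⁻]/[HA] = 10^(-0.0044) = 0.990

[A⁻]/[HA] = 0.990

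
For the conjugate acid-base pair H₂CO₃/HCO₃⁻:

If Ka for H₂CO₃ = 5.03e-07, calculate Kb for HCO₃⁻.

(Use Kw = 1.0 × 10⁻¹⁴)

For a conjugate pair Ka × Kb = Kw, so Kb = Kw/Ka = 1.0 × 10⁻¹⁴ / 5.03e-07 = 1.99e-08.

K_b = 1.99e-08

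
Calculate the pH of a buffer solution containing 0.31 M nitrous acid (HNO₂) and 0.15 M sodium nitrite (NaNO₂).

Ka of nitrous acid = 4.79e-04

pKa = -log(4.79e-04) = 3.32. pH = pKa + log([A⁻]/[HA]) = 3.32 + log(0.15/0.31)

pH = 3.00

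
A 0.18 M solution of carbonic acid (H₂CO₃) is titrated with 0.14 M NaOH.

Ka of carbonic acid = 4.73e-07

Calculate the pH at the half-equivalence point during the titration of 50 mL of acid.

At half-equivalence [HA] = [A⁻], so Henderson-Hasselbalch gives pH = pKa = -log(4.73e-07) = 6.33.

pH = pKa = 6.33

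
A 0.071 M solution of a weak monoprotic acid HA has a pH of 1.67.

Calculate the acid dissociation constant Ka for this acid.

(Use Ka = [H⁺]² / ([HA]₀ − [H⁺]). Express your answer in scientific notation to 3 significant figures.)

[H⁺] = 10^(−pH) = 10^(−1.67) = 2.138e-02 M. For HA ⇌ H⁺ + A⁻, Ka = [H⁺][A⁻]/[HA] = [H⁺]² / ([HA]₀ − [H⁺]) = (2.138e-02)² / (0.071 − 2.138e-02) = 9.21e-03.

K_a = 9.21e-03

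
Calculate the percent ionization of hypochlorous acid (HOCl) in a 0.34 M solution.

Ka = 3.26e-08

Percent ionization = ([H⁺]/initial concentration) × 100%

Using Ka equilibrium: x² + Ka×x - Ka×C = 0. Solving: [H⁺] = 1.0526e-04. Percent = (1.0526e-04/0.34) × 100

Percent ionization = 0.031%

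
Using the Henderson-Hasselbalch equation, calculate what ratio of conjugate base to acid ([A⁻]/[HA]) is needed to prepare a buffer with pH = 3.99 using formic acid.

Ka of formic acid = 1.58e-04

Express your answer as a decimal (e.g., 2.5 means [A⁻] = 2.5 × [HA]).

pKa = -log(1.58e-04) = 3.8013. pH = pKa + log([A⁻]/[HA]), so log([A⁻]/[HA]) = pH − pKa = 3.99 − 3.8013 = 0.1887. [A⁻]/[HA] = 10^(0.1887) = 1.54

[A⁻]/[HA] = 1.54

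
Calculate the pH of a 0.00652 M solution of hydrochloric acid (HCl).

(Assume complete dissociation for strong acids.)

[H⁺] = 0.00652 M for strong acid. pH = -log[H⁺] = -log(0.00652)

pH = 2.19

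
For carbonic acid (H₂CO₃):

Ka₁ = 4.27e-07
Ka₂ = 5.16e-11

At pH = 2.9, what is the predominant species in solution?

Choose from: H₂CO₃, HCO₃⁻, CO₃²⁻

pKa₁ = 6.37, pKa₂ = 10.29. For a polyprotic acid the predominant species crosses at each pKa: below pKa_n the protonated form dominates, above it the deprotonated form does. At pH = 2.9, the predominant species is H₂CO₃.

H₂CO₃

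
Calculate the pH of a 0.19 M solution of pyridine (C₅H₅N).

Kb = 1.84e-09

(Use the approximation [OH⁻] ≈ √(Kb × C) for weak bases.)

[OH⁻] = √(Kb × C) = √(1.84e-09 × 0.19) = 1.8698e-05. pOH = 4.73, pH = 14 - pOH

pH = 9.27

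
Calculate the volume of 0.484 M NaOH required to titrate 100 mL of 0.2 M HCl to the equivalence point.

At equivalence: moles acid = moles base. moles HCl = 0.2 × 100/1000 = 0.02 mol. V_base = moles / 0.484 × 1000 = 41.3 mL.

V_{base} = 41.3 mL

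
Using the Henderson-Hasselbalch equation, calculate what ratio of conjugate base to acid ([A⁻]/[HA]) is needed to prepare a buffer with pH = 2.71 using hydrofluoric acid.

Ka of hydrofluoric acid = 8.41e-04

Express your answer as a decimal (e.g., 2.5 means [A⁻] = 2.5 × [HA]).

pKa = -log(8.41e-04) = 3.0752. pH = pKa + log([A⁻]/[HA]), so log([A⁻]/[HA]) = pH − pKa = 2.71 − 3.0752 = -0.3652. [A⁻]/[HA] = 10^(-0.3652) = 0.431

[A⁻]/[HA] = 0.431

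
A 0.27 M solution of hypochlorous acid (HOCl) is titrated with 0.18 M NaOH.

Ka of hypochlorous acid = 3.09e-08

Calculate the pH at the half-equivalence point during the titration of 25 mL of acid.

At half-equivalence [HA] = [A⁻], so Henderson-Hasselbalch gives pH = pKa = -log(3.09e-08) = 7.51.

pH = pKa = 7.51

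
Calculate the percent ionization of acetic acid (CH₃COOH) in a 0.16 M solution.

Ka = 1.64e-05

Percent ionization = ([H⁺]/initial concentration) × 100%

Using Ka equilibrium: x² + Ka×x - Ka×C = 0. Solving: [H⁺] = 1.6117e-03. Percent = (1.6117e-03/0.16) × 100

Percent ionization = 1.01%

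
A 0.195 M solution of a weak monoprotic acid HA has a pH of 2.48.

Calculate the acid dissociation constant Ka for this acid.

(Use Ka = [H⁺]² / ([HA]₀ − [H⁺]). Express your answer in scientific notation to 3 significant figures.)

[H⁺] = 10^(−pH) = 10^(−2.48) = 3.311e-03 M. For HA ⇌ H⁺ + A⁻, Ka = [H⁺][A⁻]/[HA] = [H⁺]² / ([HA]₀ − [H⁺]) = (3.311e-03)² / (0.195 − 3.311e-03) = 5.72e-05.

K_a = 5.72e-05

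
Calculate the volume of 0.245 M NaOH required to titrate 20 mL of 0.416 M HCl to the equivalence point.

At equivalence: moles acid = moles base. moles HCl = 0.416 × 20/1000 = 0.00832 mol. V_base = moles / 0.245 × 1000 = 34.0 mL.

V_{base} = 34.0 mL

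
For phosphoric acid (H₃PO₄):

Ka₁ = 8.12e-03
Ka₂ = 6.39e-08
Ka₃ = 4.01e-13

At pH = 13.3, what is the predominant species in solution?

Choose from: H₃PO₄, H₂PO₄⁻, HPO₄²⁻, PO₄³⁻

pKa₁ = 2.09, pKa₂ = 7.19, pKa₃ = 12.40. For a polyprotic acid the predominant species crosses at each pKa: below pKa_n the protonated form dominates, above it the deprotonated form does. At pH = 13.3, the predominant species is PO₄³⁻.

PO₄³⁻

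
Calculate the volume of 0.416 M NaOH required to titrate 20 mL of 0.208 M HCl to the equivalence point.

At equivalence: moles acid = moles base. moles HCl = 0.208 × 20/1000 = 0.00416 mol. V_base = moles / 0.416 × 1000 = 10.0 mL.

V_{base} = 10.0 mL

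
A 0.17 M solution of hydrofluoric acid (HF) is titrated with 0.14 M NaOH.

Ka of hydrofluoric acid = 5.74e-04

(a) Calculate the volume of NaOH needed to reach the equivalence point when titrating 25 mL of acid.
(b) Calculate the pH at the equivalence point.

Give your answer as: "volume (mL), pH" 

moles acid = 0.17 × 25/1000 = 0.00425 mol; V_base = moles/0.14 × 1000 = 30.4 mL. At equivalence only the conjugate base is present: [A⁻] = 0.00425/0.055 = 7.6774e-02 M. Kb = Kw/Ka = 1.74e-11; [OH⁻] = √(Kb × [A⁻]) = 1.1565e-06; pOH = 5.94; pH = 14 - pOH = 8.06.

V = 30.4 mL, pH = 8.06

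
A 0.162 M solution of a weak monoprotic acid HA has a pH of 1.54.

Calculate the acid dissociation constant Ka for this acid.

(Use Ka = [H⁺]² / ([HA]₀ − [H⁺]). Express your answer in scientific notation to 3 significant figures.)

[H⁺] = 10^(−pH) = 10^(−1.54) = 2.884e-02 M. For HA ⇌ H⁺ + A⁻, Ka = [H⁺][A⁻]/[HA] = [H⁺]² / ([HA]₀ − [H⁺]) = (2.884e-02)² / (0.162 − 2.884e-02) = 6.25e-03.

K_a = 6.25e-03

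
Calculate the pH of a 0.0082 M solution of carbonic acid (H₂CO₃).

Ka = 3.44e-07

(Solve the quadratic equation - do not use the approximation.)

x² + Ka×x - Ka×C = 0. Using quadratic formula: [H⁺] = 5.2939e-05

pH = 4.28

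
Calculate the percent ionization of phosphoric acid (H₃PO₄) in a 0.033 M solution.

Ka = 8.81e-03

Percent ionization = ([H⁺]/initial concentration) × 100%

Using Ka equilibrium: x² + Ka×x - Ka×C = 0. Solving: [H⁺] = 1.3206e-02. Percent = (1.3206e-02/0.033) × 100

Percent ionization = 40%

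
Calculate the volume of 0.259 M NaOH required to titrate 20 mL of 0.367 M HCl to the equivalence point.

At equivalence: moles acid = moles base. moles HCl = 0.367 × 20/1000 = 0.00734 mol. V_base = moles / 0.259 × 1000 = 28.3 mL.

V_{base} = 28.3 mL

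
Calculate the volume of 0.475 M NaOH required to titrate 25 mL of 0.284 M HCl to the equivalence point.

At equivalence: moles acid = moles base. moles HCl = 0.284 × 25/1000 = 0.0071 mol. V_base = moles / 0.475 × 1000 = 14.9 mL.

V_{base} = 14.9 mL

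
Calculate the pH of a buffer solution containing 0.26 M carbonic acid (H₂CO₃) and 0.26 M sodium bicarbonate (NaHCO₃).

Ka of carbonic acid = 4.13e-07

pKa = -log(4.13e-07) = 6.38. pH = pKa + log([A⁻]/[HA]) = 6.38 + log(0.26/0.26)

pH = 6.38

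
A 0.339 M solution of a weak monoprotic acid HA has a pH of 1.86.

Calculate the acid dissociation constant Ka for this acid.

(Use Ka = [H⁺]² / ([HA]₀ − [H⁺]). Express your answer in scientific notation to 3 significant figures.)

[H⁺] = 10^(−pH) = 10^(−1.86) = 1.380e-02 M. For HA ⇌ H⁺ + A⁻, Ka = [H⁺][A⁻]/[HA] = [H⁺]² / ([HA]₀ − [H⁺]) = (1.380e-02)² / (0.339 − 1.380e-02) = 5.86e-04.

K_a = 5.86e-04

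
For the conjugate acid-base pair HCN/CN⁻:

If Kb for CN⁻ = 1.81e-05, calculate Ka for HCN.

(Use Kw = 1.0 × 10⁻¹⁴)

For a conjugate pair Ka × Kb = Kw, so Ka = Kw/Kb = 1.0 × 10⁻¹⁴ / 1.81e-05 = 5.52e-10.

K_a = 5.52e-10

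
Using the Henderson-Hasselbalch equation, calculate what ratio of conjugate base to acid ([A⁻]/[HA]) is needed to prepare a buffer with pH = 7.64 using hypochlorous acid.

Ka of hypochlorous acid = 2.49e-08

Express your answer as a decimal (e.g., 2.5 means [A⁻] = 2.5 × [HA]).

pKa = -log(2.49e-08) = 7.6038. pH = pKa + log([A⁻]/[HA]), so log([A⁻]/[HA]) = pH − pKa = 7.64 − 7.6038 = 0.0362. [A⁻]/[HA] = 10^(0.0362) = 1.09

[A⁻]/[HA] = 1.09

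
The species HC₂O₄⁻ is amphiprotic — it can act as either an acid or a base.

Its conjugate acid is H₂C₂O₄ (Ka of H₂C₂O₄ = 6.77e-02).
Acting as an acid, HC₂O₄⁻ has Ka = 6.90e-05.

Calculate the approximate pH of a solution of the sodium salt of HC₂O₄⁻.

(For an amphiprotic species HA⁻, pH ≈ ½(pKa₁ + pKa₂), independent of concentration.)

pKa₁ = -log(6.77e-02) = 1.17; pKa₂ = -log(6.90e-05) = 4.16. For an amphiprotic species, pH ≈ ½(pKa₁ + pKa₂) = ½(1.17 + 4.16) = 2.67.

pH = 2.67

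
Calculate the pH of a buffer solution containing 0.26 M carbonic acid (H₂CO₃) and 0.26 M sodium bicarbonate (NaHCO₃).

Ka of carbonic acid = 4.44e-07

pKa = -log(4.44e-07) = 6.35. pH = pKa + log([A⁻]/[HA]) = 6.35 + log(0.26/0.26)

pH = 6.35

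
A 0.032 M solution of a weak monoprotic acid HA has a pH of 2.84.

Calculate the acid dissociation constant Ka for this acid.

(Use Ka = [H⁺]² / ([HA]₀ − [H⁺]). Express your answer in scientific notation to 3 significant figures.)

[H⁺] = 10^(−pH) = 10^(−2.84) = 1.445e-03 M. For HA ⇌ H⁺ + A⁻, Ka = [H⁺][A⁻]/[HA] = [H⁺]² / ([HA]₀ − [H⁺]) = (1.445e-03)² / (0.032 − 1.445e-03) = 6.84e-05.

K_a = 6.84e-05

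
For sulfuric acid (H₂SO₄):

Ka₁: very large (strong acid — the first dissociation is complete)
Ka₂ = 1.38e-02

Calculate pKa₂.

pKa₂ = -log(Ka₂) = -log(1.38e-02) = 1.86.

pK_{a2} = 1.86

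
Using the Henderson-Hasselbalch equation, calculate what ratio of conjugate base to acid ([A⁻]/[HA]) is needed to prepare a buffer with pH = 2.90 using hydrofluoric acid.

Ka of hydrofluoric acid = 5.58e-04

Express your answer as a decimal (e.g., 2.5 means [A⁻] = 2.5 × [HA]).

pKa = -log(5.58e-04) = 3.2534. pH = pKa + log([A⁻]/[HA]), so log([A⁻]/[HA]) = pH − pKa = 2.90 − 3.2534 = -0.3534. [A⁻]/[HA] = 10^(-0.3534) = 0.443

[A⁻]/[HA] = 0.443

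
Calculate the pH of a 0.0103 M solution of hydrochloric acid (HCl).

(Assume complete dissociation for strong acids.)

[H⁺] = 0.0103 M for strong acid. pH = -log[H⁺] = -log(0.0103)

pH = 1.99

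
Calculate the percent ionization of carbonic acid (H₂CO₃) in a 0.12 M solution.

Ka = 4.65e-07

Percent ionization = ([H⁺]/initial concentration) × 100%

Using Ka equilibrium: x² + Ka×x - Ka×C = 0. Solving: [H⁺] = 2.3599e-04. Percent = (2.3599e-04/0.12) × 100

Percent ionization = 0.197%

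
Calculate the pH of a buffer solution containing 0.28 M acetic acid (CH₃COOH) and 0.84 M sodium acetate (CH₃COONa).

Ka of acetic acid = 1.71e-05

pKa = -log(1.71e-05) = 4.77. pH = pKa + log([A⁻]/[HA]) = 4.77 + log(0.84/0.28)

pH = 5.24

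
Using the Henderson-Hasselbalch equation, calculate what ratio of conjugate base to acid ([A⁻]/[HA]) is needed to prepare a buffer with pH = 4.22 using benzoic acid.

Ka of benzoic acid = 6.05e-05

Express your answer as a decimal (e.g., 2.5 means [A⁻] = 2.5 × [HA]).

pKa = -log(6.05e-05) = 4.2182. pH = pKa + log([A⁻]/[HA]), so log([A⁻]/[HA]) = pH − pKa = 4.22 − 4.2182 = 0.0018. [A⁻]/[HA] = 10^(0.0018) = 1.00

[A⁻]/[HA] = 1.00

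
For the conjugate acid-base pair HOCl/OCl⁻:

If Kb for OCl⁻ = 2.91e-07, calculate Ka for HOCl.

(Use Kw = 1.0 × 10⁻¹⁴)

For a conjugate pair Ka × Kb = Kw, so Ka = Kw/Kb = 1.0 × 10⁻¹⁴ / 2.91e-07 = 3.44e-08.

K_a = 3.44e-08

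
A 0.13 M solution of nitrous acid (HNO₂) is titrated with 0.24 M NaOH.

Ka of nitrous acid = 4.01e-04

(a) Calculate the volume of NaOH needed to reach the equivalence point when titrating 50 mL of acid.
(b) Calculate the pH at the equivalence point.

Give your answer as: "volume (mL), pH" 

moles acid = 0.13 × 50/1000 = 0.0065 mol; V_base = moles/0.24 × 1000 = 27.1 mL. At equivalence only the conjugate base is present: [A⁻] = 0.0065/0.077 = 8.4324e-02 M. Kb = Kw/Ka = 2.49e-11; [OH⁻] = √(Kb × [A⁻]) = 1.4501e-06; pOH = 5.84; pH = 14 - pOH = 8.16.

V = 27.1 mL, pH = 8.16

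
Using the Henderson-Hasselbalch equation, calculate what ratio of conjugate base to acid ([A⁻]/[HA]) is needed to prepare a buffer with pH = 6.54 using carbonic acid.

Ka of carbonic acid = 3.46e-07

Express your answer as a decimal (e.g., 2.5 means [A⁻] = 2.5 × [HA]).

pKa = -log(3.46e-07) = 6.4609. pH = pKa + log([A⁻]/[HA]), so log([A⁻]/[HA]) = pH − pKa = 6.54 − 6.4609 = 0.0791. [A⁻]/[HA] = 10^(0.0791) = 1.20

[A⁻]/[HA] = 1.20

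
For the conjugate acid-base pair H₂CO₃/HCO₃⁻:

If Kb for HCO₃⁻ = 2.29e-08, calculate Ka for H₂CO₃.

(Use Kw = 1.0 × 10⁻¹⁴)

For a conjugate pair Ka × Kb = Kw, so Ka = Kw/Kb = 1.0 × 10⁻¹⁴ / 2.29e-08 = 4.37e-07.

K_a = 4.37e-07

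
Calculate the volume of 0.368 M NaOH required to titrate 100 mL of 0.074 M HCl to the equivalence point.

At equivalence: moles acid = moles base. moles HCl = 0.074 × 100/1000 = 0.0074 mol. V_base = moles / 0.368 × 1000 = 20.1 mL.

V_{base} = 20.1 mL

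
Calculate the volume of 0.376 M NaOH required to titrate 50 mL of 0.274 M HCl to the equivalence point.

At equivalence: moles acid = moles base. moles HCl = 0.274 × 50/1000 = 0.0137 mol. V_base = moles / 0.376 × 1000 = 36.4 mL.

V_{base} = 36.4 mL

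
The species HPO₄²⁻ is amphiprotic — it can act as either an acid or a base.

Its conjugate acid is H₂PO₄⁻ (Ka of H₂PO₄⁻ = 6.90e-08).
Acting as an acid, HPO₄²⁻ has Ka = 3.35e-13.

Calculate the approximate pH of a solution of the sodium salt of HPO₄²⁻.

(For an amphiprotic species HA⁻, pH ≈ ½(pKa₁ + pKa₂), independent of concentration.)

pKa₁ = -log(6.90e-08) = 7.16; pKa₂ = -log(3.35e-13) = 12.47. For an amphiprotic species, pH ≈ ½(pKa₁ + pKa₂) = ½(7.16 + 12.47) = 9.82.

pH = 9.82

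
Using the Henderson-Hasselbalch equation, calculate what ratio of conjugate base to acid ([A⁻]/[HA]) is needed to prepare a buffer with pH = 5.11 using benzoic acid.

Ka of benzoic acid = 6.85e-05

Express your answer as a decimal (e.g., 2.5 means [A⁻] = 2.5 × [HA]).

pKa = -log(6.85e-05) = 4.1643. pH = pKa + log([A⁻]/[HA]), so log([A⁻]/[HA]) = pH − pKa = 5.11 − 4.1643 = 0.9457. [A⁻]/[HA] = 10^(0.9457) = 8.82

[A⁻]/[HA] = 8.82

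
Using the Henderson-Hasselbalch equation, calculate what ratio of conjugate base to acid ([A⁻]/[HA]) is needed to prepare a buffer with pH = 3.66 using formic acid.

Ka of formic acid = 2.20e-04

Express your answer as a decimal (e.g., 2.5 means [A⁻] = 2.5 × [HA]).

pKa = -log(2.20e-04) = 3.6576. pH = pKa + log([A⁻]/[HA]), so log([A⁻]/[HA]) = pH − pKa = 3.66 − 3.6576 = 0.0024. [A⁻]/[HA] = 10^(0.0024) = 1.01

[A⁻]/[HA] = 1.01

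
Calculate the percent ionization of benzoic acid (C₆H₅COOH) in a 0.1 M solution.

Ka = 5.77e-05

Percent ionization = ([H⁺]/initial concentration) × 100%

Using Ka equilibrium: x² + Ka×x - Ka×C = 0. Solving: [H⁺] = 2.3734e-03. Percent = (2.3734e-03/0.1) × 100

Percent ionization = 2.37%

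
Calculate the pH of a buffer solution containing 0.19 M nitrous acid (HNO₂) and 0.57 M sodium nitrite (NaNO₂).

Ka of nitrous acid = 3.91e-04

pKa = -log(3.91e-04) = 3.41. pH = pKa + log([A⁻]/[HA]) = 3.41 + log(0.57/0.19)

pH = 3.88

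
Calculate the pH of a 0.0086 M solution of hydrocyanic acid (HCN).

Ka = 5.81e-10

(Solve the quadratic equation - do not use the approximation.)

x² + Ka×x - Ka×C = 0. Using quadratic formula: [H⁺] = 2.2350e-06

pH = 5.65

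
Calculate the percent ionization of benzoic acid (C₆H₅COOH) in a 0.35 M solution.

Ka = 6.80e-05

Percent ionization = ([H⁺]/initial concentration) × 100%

Using Ka equilibrium: x² + Ka×x - Ka×C = 0. Solving: [H⁺] = 4.8446e-03. Percent = (4.8446e-03/0.35) × 100

Percent ionization = 1.38%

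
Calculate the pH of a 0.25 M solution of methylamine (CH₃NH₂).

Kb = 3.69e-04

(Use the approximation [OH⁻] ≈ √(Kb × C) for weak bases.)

[OH⁻] = √(Kb × C) = √(3.69e-04 × 0.25) = 9.6047e-03. pOH = 2.02, pH = 14 - pOH

pH = 11.98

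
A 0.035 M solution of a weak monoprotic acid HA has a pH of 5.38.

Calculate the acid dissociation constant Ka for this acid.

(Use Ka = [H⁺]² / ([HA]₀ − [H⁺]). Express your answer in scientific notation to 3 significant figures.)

[H⁺] = 10^(−pH) = 10^(−5.38) = 4.169e-06 M. For HA ⇌ H⁺ + A⁻, Ka = [H⁺][A⁻]/[HA] = [H⁺]² / ([HA]₀ − [H⁺]) = (4.169e-06)² / (0.035 − 4.169e-06) = 4.97e-10.

K_a = 4.97e-10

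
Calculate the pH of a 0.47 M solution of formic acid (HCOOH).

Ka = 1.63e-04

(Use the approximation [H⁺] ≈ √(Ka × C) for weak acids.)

[H⁺] = √(Ka × C) = √(1.63e-04 × 0.47) = 8.7527e-03. pH = -log(8.7527e-03)

pH = 2.06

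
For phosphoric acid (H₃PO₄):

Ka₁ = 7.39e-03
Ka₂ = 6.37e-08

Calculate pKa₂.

pKa₂ = -log(Ka₂) = -log(6.37e-08) = 7.20.

pK_{a2} = 7.20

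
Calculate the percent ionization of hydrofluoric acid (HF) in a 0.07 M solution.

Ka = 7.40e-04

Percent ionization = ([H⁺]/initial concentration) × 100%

Using Ka equilibrium: x² + Ka×x - Ka×C = 0. Solving: [H⁺] = 6.8367e-03. Percent = (6.8367e-03/0.07) × 100

Percent ionization = 9.77%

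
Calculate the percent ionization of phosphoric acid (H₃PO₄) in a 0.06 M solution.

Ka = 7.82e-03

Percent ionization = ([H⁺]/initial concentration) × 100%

Using Ka equilibrium: x² + Ka×x - Ka×C = 0. Solving: [H⁺] = 1.8101e-02. Percent = (1.8101e-02/0.06) × 100

Percent ionization = 30.2%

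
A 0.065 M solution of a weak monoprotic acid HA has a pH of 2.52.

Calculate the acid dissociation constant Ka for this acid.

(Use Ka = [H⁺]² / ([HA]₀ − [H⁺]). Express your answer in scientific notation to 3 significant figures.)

[H⁺] = 10^(−pH) = 10^(−2.52) = 3.020e-03 M. For HA ⇌ H⁺ + A⁻, Ka = [H⁺][A⁻]/[HA] = [H⁺]² / ([HA]₀ − [H⁺]) = (3.020e-03)² / (0.065 − 3.020e-03) = 1.47e-04.

K_a = 1.47e-04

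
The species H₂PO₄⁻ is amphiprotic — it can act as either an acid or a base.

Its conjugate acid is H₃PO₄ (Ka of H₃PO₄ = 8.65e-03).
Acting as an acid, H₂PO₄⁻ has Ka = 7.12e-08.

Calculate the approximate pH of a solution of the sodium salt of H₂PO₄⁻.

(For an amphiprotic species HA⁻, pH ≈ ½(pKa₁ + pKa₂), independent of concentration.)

pKa₁ = -log(8.65e-03) = 2.06; pKa₂ = -log(7.12e-08) = 7.15. For an amphiprotic species, pH ≈ ½(pKa₁ + pKa₂) = ½(2.06 + 7.15) = 4.61.

pH = 4.61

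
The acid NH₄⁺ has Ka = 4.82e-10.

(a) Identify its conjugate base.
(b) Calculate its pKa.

(a) The conjugate base is formed by removing one H⁺ from NH₄⁺, giving NH₃. (b) pKa = -log(Ka) = -log(4.82e-10) = 9.32.

Conjugate base: NH₃; pK_a = 9.32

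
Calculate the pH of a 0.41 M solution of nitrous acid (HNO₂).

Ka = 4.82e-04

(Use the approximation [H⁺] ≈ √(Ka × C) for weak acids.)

[H⁺] = √(Ka × C) = √(4.82e-04 × 0.41) = 1.4058e-02. pH = -log(1.4058e-02)

pH = 1.85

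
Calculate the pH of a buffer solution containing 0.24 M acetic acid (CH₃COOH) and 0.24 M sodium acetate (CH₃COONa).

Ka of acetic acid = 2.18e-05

pKa = -log(2.18e-05) = 4.66. pH = pKa + log([A⁻]/[HA]) = 4.66 + log(0.24/0.24)

pH = 4.66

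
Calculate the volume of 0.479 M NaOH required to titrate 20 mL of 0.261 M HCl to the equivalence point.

At equivalence: moles acid = moles base. moles HCl = 0.261 × 20/1000 = 0.00522 mol. V_base = moles / 0.479 × 1000 = 10.9 mL.

V_{base} = 10.9 mL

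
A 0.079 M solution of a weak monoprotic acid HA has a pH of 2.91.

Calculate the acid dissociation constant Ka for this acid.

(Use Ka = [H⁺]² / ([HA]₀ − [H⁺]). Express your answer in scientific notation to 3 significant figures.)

[H⁺] = 10^(−pH) = 10^(−2.91) = 1.230e-03 M. For HA ⇌ H⁺ + A⁻, Ka = [H⁺][A⁻]/[HA] = [H⁺]² / ([HA]₀ − [H⁺]) = (1.230e-03)² / (0.079 − 1.230e-03) = 1.95e-05.

K_a = 1.95e-05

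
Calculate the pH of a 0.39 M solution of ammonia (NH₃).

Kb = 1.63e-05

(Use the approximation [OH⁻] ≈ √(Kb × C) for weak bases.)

[OH⁻] = √(Kb × C) = √(1.63e-05 × 0.39) = 2.5213e-03. pOH = 2.60, pH = 14 - pOH

pH = 11.40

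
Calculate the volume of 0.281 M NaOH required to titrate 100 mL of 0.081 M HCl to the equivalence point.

At equivalence: moles acid = moles base. moles HCl = 0.081 × 100/1000 = 0.0081 mol. V_base = moles / 0.281 × 1000 = 28.8 mL.

V_{base} = 28.8 mL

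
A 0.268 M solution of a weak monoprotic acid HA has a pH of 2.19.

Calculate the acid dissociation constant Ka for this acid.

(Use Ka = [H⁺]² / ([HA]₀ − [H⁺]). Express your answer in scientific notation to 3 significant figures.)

[H⁺] = 10^(−pH) = 10^(−2.19) = 6.457e-03 M. For HA ⇌ H⁺ + A⁻, Ka = [H⁺][A⁻]/[HA] = [H⁺]² / ([HA]₀ − [H⁺]) = (6.457e-03)² / (0.268 − 6.457e-03) = 1.59e-04.

K_a = 1.59e-04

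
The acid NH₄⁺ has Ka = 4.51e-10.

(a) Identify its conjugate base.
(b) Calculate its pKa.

(a) The conjugate base is formed by removing one H⁺ from NH₄⁺, giving NH₃. (b) pKa = -log(Ka) = -log(4.51e-10) = 9.35.

Conjugate base: NH₃; pK_a = 9.35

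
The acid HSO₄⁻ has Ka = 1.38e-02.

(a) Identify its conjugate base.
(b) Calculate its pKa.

(a) The conjugate base is formed by removing one H⁺ from HSO₄⁻, giving SO₄²⁻. (b) pKa = -log(Ka) = -log(1.38e-02) = 1.86.

Conjugate base: SO₄²⁻; pK_a = 1.86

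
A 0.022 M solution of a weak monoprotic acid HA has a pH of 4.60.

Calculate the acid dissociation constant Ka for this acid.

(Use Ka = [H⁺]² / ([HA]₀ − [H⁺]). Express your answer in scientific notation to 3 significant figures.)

[H⁺] = 10^(−pH) = 10^(−4.60) = 2.512e-05 M. For HA ⇌ H⁺ + A⁻, Ka = [H⁺][A⁻]/[HA] = [H⁺]² / ([HA]₀ − [H⁺]) = (2.512e-05)² / (0.022 − 2.512e-05) = 2.87e-08.

K_a = 2.87e-08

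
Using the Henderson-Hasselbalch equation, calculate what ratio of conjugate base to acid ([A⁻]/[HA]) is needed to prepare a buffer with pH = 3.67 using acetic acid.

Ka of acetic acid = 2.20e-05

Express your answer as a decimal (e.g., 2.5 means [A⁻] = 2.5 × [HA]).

pKa = -log(2.20e-05) = 4.6576. pH = pKa + log([A⁻]/[HA]), so log([A⁻]/[HA]) = pH − pKa = 3.67 − 4.6576 = -0.9876. [A⁻]/[HA] = 10^(-0.9876) = 0.103

[A⁻]/[HA] = 0.103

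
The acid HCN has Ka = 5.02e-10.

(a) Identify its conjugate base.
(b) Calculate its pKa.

(a) The conjugate base is formed by removing one H⁺ from HCN, giving CN⁻. (b) pKa = -log(Ka) = -log(5.02e-10) = 9.30.

Conjugate base: CN⁻; pK_a = 9.30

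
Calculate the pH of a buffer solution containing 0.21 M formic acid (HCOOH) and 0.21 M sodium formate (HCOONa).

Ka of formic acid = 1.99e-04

pKa = -log(1.99e-04) = 3.70. pH = pKa + log([A⁻]/[HA]) = 3.70 + log(0.21/0.21)

pH = 3.70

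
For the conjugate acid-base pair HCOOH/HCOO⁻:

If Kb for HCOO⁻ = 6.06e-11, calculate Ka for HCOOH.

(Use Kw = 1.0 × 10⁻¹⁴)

For a conjugate pair Ka × Kb = Kw, so Ka = Kw/Kb = 1.0 × 10⁻¹⁴ / 6.06e-11 = 1.65e-04.

K_a = 1.65e-04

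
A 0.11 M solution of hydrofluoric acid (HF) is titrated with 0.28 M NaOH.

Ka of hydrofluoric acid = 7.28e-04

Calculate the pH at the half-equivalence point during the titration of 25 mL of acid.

At half-equivalence [HA] = [A⁻], so Henderson-Hasselbalch gives pH = pKa = -log(7.28e-04) = 3.14.

pH = pKa = 3.14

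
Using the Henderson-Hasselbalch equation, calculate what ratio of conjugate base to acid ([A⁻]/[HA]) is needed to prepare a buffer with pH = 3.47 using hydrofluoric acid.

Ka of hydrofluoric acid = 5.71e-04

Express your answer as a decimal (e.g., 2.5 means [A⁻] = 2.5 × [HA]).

pKa = -log(5.71e-04) = 3.2434. pH = pKa + log([A⁻]/[HA]), so log([A⁻]/[HA]) = pH − pKa = 3.47 − 3.2434 = 0.2266. [A⁻]/[HA] = 10^(0.2266) = 1.69

[A⁻]/[HA] = 1.69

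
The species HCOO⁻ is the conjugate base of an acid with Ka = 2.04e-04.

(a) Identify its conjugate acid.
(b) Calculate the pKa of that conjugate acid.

(a) The conjugate acid is formed by adding one H⁺ to HCOO⁻, giving HCOOH. (b) pKa = -log(Ka) = -log(2.04e-04) = 3.69.

Conjugate acid: HCOOH; pK_a = 3.69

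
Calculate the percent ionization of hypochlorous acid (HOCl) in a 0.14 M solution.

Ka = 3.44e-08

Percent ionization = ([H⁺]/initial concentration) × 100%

Using Ka equilibrium: x² + Ka×x - Ka×C = 0. Solving: [H⁺] = 6.9380e-05. Percent = (6.9380e-05/0.14) × 100

Percent ionization = 0.0496%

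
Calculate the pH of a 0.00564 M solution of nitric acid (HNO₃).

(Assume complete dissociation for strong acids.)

[H⁺] = 0.00564 M for strong acid. pH = -log[H⁺] = -log(0.00564)

pH = 2.25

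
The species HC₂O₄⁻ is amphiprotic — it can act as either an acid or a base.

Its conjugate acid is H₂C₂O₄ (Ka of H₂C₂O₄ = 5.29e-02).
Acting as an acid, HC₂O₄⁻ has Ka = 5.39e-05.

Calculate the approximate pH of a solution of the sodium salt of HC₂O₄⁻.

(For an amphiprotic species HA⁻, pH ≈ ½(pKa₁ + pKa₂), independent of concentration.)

pKa₁ = -log(5.29e-02) = 1.28; pKa₂ = -log(5.39e-05) = 4.27. For an amphiprotic species, pH ≈ ½(pKa₁ + pKa₂) = ½(1.28 + 4.27) = 2.77.

pH = 2.77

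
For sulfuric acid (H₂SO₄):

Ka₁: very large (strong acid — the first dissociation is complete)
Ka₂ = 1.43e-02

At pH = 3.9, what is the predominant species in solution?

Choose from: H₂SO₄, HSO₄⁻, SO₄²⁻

The first dissociation is complete, so H₂SO₄ itself is never the predominant species in water; pKa₂ = -log(1.43e-02) = 1.84. For a polyprotic acid the predominant species crosses at each pKa: below pKa_n the protonated form dominates, above it the deprotonated form does. At pH = 3.9, the predominant species is SO₄²⁻.

SO₄²⁻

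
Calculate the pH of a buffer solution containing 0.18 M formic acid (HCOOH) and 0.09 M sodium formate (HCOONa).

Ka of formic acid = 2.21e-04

pKa = -log(2.21e-04) = 3.66. pH = pKa + log([A⁻]/[HA]) = 3.66 + log(0.09/0.18)

pH = 3.35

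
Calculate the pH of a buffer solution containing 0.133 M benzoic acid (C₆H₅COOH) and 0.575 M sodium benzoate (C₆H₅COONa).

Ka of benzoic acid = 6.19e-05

pKa = -log(6.19e-05) = 4.21. pH = pKa + log([A⁻]/[HA]) = 4.21 + log(0.575/0.133)

pH = 4.84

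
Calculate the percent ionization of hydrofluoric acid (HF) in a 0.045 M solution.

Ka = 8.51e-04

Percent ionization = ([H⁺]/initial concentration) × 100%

Using Ka equilibrium: x² + Ka×x - Ka×C = 0. Solving: [H⁺] = 5.7774e-03. Percent = (5.7774e-03/0.045) × 100

Percent ionization = 12.8%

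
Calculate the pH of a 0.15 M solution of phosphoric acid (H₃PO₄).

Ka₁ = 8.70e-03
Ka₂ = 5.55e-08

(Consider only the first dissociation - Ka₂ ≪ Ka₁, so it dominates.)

First dissociation dominates. From Ka₁ = [H⁺][HA⁻]/[H₂A], x² + Ka₁·x − Ka₁·C = 0 with C = 0.15 M and Ka₁ = 8.70e-03. Solving: [H⁺] = (−Ka₁ + √(Ka₁² + 4·Ka₁·C)) / 2 = 3.2036e-02 M. pH = -log(3.2036e-02) = 1.49.

pH = 1.49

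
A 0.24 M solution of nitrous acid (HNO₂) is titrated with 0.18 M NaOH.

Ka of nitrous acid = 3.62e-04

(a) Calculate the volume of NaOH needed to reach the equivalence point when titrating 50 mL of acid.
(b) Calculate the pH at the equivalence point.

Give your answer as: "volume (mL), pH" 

moles acid = 0.24 × 50/1000 = 0.012 mol; V_base = moles/0.18 × 1000 = 66.7 mL. At equivalence only the conjugate base is present: [A⁻] = 0.012/0.117 = 1.0286e-01 M. Kb = Kw/Ka = 2.76e-11; [OH⁻] = √(Kb × [A⁻]) = 1.6856e-06; pOH = 5.77; pH = 14 - pOH = 8.23.

V = 66.7 mL, pH = 8.23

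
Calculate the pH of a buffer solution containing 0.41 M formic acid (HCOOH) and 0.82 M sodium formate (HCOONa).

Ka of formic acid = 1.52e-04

pKa = -log(1.52e-04) = 3.82. pH = pKa + log([A⁻]/[HA]) = 3.82 + log(0.82/0.41)

pH = 4.12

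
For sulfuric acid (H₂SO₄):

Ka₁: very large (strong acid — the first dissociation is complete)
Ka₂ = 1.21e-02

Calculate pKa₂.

pKa₂ = -log(Ka₂) = -log(1.21e-02) = 1.92.

pK_{a2} = 1.92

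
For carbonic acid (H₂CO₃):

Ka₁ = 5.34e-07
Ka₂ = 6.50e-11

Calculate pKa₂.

pKa₂ = -log(Ka₂) = -log(6.50e-11) = 10.19.

pK_{a2} = 10.19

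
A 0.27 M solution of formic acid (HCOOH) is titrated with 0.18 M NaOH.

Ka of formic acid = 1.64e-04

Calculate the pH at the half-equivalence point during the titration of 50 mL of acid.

At half-equivalence [HA] = [A⁻], so Henderson-Hasselbalch gives pH = pKa = -log(1.64e-04) = 3.79.

pH = pKa = 3.79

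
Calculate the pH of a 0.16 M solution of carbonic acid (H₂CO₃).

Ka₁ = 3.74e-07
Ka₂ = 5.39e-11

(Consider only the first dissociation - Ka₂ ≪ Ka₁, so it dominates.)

First dissociation dominates. From Ka₁ = [H⁺][HA⁻]/[H₂A], x² + Ka₁·x − Ka₁·C = 0 with C = 0.16 M and Ka₁ = 3.74e-07. Solving: [H⁺] = (−Ka₁ + √(Ka₁² + 4·Ka₁·C)) / 2 = 2.4444e-04 M. pH = -log(2.4444e-04) = 3.61.

pH = 3.61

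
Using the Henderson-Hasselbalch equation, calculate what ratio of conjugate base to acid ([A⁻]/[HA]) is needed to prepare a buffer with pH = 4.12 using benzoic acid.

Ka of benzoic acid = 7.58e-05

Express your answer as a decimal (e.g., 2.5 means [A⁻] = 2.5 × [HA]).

pKa = -log(7.58e-05) = 4.1203. pH = pKa + log([A⁻]/[HA]), so log([A⁻]/[HA]) = pH − pKa = 4.12 − 4.1203 = -0.0003. [A⁻]/[HA] = 10^(-0.0003) = 0.999

[A⁻]/[HA] = 0.999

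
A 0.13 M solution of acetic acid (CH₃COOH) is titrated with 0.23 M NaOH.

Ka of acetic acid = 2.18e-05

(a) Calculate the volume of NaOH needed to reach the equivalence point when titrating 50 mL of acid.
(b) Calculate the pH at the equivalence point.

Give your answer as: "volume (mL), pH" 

moles acid = 0.13 × 50/1000 = 0.0065 mol; V_base = moles/0.23 × 1000 = 28.3 mL. At equivalence only the conjugate base is present: [A⁻] = 0.0065/0.078 = 8.3056e-02 M. Kb = Kw/Ka = 4.59e-10; [OH⁻] = √(Kb × [A⁻]) = 6.1724e-06; pOH = 5.21; pH = 14 - pOH = 8.79.

V = 28.3 mL, pH = 8.79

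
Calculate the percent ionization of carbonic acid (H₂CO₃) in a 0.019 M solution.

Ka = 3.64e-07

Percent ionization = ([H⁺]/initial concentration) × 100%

Using Ka equilibrium: x² + Ka×x - Ka×C = 0. Solving: [H⁺] = 8.2981e-05. Percent = (8.2981e-05/0.019) × 100

Percent ionization = 0.437%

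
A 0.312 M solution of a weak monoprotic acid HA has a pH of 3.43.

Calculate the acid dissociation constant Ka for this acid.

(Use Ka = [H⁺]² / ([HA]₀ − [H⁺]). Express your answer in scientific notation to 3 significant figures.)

[H⁺] = 10^(−pH) = 10^(−3.43) = 3.715e-04 M. For HA ⇌ H⁺ + A⁻, Ka = [H⁺][A⁻]/[HA] = [H⁺]² / ([HA]₀ − [H⁺]) = (3.715e-04)² / (0.312 − 3.715e-04) = 4.43e-07.

K_a = 4.43e-07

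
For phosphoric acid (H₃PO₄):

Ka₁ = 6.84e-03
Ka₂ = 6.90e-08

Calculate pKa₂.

pKa₂ = -log(Ka₂) = -log(6.90e-08) = 7.16.

pK_{a2} = 7.16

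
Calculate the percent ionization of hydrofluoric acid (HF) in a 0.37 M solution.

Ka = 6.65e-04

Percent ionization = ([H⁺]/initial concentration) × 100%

Using Ka equilibrium: x² + Ka×x - Ka×C = 0. Solving: [H⁺] = 1.5357e-02. Percent = (1.5357e-02/0.37) × 100

Percent ionization = 4.15%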